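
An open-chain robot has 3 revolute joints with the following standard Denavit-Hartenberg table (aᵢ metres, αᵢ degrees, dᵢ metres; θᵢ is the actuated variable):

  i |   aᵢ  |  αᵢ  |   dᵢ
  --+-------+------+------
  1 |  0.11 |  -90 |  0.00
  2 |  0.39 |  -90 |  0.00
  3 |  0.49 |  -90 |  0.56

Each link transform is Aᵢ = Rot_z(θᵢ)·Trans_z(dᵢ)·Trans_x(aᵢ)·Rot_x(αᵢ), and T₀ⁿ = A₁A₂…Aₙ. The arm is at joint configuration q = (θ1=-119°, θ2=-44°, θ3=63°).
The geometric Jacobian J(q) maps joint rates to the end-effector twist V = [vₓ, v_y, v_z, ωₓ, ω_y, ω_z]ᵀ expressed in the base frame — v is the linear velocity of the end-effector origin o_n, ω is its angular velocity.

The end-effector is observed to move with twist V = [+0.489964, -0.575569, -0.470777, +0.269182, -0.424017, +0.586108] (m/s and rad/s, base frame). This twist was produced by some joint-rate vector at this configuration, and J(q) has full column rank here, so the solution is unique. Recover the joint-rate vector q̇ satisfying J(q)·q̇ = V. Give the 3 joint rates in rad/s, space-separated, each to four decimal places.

o_n = [-0.8374, -0.6101, 0.0226]
J₁: ẑ×o_n = [0.6101, -0.8374, 0.0000], ω = ẑ
J2: z=[0.8746, -0.4848, 0.0000] o=[-0.0533, -0.0962, 0.0000] → [-0.0110, -0.0198, -0.8296, 0.8746, -0.4848, 0.0000]
J3: z=[-0.3368, -0.6076, -0.7193] o=[-0.1893, -0.3416, 0.2709] → [-0.0423, 0.3825, -0.3033, -0.3368, -0.6076, -0.7193]
q̇ = J⁺·V = [0.8350, 0.4410, 0.3460]

0.8350 0.4410 0.3460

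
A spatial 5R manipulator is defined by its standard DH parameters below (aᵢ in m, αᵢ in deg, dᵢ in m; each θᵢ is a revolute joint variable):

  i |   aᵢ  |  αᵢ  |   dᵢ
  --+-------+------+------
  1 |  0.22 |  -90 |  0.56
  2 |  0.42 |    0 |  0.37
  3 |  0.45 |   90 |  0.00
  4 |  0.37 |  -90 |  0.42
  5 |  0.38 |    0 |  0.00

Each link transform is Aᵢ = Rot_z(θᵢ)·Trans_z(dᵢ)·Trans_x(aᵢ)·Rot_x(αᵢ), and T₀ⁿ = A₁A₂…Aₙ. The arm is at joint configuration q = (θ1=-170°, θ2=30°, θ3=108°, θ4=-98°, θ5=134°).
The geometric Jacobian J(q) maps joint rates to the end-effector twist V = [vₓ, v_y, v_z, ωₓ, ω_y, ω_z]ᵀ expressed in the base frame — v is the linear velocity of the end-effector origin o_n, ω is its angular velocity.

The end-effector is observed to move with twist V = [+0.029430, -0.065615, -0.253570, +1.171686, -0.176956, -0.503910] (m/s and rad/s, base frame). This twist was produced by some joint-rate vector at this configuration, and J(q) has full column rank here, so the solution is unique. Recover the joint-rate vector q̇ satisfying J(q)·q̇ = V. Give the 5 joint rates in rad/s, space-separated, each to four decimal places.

-0.4830 0.6250 -0.1280 -0.7360 0.8570

o_n = [-0.3069, -0.3232, -0.0502]
J₁: ẑ×o_n = [0.3232, -0.3069, 0.0000], ω = ẑ
J2: z=[0.1736, -0.9848, 0.0000] o=[-0.2167, -0.0382, 0.5600] → [0.6009, 0.1060, -0.1384, 0.1736, -0.9848, 0.0000]
J3: z=[0.1736, -0.9848, 0.0000] o=[-0.5106, -0.4657, 0.3500] → [0.3941, 0.0695, 0.2253, 0.1736, -0.9848, 0.0000]
J4: z=[-0.6590, -0.1162, -0.7431] o=[-0.1813, -0.4077, 0.0489] → [0.0743, 0.0281, -0.0703, -0.6590, -0.1162, -0.7431]
J5: z=[0.7006, 0.2648, -0.6626] o=[-0.5594, -0.1023, -0.2288] → [-0.0991, -0.2923, -0.2216, 0.7006, 0.2648, -0.6626]
q̇ = J⁺·V = [-0.4830, 0.6250, -0.1280, -0.7360, 0.8570]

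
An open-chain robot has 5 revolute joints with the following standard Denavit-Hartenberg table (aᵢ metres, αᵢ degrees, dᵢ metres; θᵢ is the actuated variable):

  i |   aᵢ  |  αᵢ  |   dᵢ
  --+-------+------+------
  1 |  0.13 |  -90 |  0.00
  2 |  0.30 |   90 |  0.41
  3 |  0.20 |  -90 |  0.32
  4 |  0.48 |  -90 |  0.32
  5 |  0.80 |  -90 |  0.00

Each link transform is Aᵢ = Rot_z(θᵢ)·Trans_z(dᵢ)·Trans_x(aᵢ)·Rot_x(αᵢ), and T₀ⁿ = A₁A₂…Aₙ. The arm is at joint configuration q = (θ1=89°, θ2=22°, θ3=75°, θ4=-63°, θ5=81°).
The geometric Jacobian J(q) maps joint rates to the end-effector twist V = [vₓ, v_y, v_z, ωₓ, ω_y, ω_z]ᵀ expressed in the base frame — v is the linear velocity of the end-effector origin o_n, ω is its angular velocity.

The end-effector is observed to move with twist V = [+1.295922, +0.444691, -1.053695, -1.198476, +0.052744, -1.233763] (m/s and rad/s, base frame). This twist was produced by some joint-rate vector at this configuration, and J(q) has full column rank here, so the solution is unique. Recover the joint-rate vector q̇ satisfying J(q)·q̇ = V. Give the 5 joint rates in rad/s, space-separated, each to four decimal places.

o_n = [-0.7247, 1.2778, 0.4681]
J₁: ẑ×o_n = [-1.2778, -0.7247, 0.0000], ω = ẑ
J2: z=[-0.9998, 0.0175, 0.0000] o=[0.0023, 0.1300, 0.0000] → [0.0082, 0.4680, -1.1350, -0.9998, 0.0175, 0.0000]
J3: z=[0.0065, 0.3745, 0.9272] o=[-0.4028, 0.4152, -0.1124] → [-0.5824, -0.3022, 0.1262, 0.0065, 0.3745, 0.9272]
J4: z=[-0.2744, -0.8909, 0.3618] o=[-0.5930, 0.5865, 0.1649] → [-0.5203, 0.0356, -0.3070, -0.2744, -0.8909, 0.3618]
J5: z=[-0.8598, 0.0588, -0.5073] o=[-0.8876, 0.5175, 0.6561] → [0.3747, -0.2443, -0.6633, -0.8598, 0.0588, -0.5073]
q̇ = J⁺·V = [-0.7140, 0.3470, -0.0210, 0.0040, 0.9890]

-0.7140 0.3470 -0.0210 0.0040 0.9890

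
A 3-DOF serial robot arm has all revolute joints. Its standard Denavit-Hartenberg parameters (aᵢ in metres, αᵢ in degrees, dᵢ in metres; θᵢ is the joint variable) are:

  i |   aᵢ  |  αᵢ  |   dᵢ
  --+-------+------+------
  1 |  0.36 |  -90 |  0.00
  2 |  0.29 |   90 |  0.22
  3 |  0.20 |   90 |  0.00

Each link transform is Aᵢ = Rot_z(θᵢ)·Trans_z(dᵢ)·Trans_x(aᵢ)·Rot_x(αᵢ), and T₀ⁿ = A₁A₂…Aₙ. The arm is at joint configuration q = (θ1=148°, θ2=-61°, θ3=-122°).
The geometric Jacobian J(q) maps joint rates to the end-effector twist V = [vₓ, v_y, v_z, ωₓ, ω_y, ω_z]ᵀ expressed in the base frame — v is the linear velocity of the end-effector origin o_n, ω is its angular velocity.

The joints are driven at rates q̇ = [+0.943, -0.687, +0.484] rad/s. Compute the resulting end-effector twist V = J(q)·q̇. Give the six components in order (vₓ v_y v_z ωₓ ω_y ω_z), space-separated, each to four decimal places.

-0.0970 -0.3784 0.1331 0.7230 0.3583 1.1776

o_n = [-0.4077, 0.1953, 0.1609]
J₁: ẑ×o_n = [-0.1953, -0.4077, 0.0000], ω = ẑ
J2: z=[-0.5299, -0.8480, 0.0000] o=[-0.3053, 0.1908, 0.0000] → [-0.1365, 0.0853, -0.0892, -0.5299, -0.8480, 0.0000]
J3: z=[0.7417, -0.4635, 0.4848] o=[-0.5411, 0.0787, 0.2536] → [-0.0136, 0.1335, 0.1483, 0.7417, -0.4635, 0.4848]
V = J·q̇ = [-0.0970, -0.3784, 0.1331, 0.7230, 0.3583, 1.1776]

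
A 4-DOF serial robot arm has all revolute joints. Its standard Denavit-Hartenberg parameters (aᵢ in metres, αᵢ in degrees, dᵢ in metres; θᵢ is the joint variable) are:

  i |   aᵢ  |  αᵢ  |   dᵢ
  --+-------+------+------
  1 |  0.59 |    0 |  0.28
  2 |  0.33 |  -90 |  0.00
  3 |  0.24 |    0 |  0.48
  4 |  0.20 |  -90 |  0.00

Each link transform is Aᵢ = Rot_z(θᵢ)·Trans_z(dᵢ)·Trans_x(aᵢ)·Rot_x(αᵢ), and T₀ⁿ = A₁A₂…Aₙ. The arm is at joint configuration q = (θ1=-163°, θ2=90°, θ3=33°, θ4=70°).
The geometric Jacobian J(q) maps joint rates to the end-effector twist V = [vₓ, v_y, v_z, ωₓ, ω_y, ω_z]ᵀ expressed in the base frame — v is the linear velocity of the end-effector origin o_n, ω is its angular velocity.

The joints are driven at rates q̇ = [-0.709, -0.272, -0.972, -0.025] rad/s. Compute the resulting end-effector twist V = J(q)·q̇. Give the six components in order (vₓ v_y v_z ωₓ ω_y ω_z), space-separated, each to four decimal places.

-0.3469 -0.4971 0.1508 -0.9534 -0.2915 -0.9810

o_n = [0.0370, -0.4972, -0.0456]
J₁: ẑ×o_n = [0.4972, 0.0370, -0.0000], ω = ẑ
J2: z=[0.0000, 0.0000, 1.0000] o=[-0.5642, -0.1725, 0.2800] → [0.3247, 0.6012, -0.0000, 0.0000, 0.0000, 1.0000]
J3: z=[0.9563, 0.2924, 0.0000] o=[-0.4677, -0.4881, 0.2800] → [-0.0952, 0.3114, -0.1563, 0.9563, 0.2924, 0.0000]
J4: z=[0.9563, 0.2924, 0.0000] o=[0.0501, -0.5402, 0.1493] → [-0.0570, 0.1864, 0.0450, 0.9563, 0.2924, 0.0000]
V = J·q̇ = [-0.3469, -0.4971, 0.1508, -0.9534, -0.2915, -0.9810]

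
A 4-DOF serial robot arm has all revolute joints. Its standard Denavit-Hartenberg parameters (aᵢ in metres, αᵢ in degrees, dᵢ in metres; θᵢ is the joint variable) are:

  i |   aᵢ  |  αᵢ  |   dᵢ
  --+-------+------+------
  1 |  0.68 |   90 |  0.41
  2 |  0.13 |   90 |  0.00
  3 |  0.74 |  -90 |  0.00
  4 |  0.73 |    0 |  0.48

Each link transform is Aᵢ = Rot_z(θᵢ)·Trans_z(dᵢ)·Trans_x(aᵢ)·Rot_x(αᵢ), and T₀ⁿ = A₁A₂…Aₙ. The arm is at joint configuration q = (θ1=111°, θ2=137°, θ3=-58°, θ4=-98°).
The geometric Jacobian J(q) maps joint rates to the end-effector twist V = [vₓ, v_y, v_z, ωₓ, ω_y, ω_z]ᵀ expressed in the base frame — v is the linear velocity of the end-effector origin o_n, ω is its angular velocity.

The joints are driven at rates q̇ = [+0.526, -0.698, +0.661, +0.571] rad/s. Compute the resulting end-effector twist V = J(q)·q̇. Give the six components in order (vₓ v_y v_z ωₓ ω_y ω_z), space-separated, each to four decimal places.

o_n = [-0.4589, 0.3946, 1.5357]
J₁: ẑ×o_n = [-0.3946, -0.4589, 0.0000], ω = ẑ
J2: z=[0.9336, 0.3584, 0.0000] o=[-0.2437, 0.6348, 0.4100] → [0.4034, -1.0509, -0.1472, 0.9336, 0.3584, 0.0000]
J3: z=[-0.2444, 0.6367, 0.7314] o=[-0.2096, 0.5461, 0.4987] → [0.7711, 0.0711, 0.1958, -0.2444, 0.6367, 0.7314]
J4: z=[0.7170, -0.3891, 0.5784] o=[-0.6927, 0.0534, 0.7661] → [-0.4968, -0.4166, 0.3356, 0.7170, -0.3891, 0.5784]
V = J·q̇ = [-0.2631, 0.3013, 0.4237, -0.4038, -0.0515, 1.3397]

-0.2631 0.3013 0.4237 -0.4038 -0.0515 1.3397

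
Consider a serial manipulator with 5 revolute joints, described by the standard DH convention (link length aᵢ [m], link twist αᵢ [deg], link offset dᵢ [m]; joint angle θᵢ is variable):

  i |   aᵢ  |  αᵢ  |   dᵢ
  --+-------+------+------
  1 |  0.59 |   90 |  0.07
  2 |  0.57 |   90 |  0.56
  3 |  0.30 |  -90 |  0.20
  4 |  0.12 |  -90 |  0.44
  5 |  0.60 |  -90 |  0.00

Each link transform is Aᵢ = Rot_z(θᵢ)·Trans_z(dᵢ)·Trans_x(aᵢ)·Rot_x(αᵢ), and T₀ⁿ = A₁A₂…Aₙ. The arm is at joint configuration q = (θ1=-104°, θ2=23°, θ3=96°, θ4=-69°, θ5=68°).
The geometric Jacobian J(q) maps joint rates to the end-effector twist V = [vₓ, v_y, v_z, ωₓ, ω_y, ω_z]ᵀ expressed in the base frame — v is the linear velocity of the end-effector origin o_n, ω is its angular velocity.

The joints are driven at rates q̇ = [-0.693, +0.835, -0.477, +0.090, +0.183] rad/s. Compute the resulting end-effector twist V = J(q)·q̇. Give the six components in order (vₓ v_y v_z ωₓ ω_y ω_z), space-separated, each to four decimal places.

-0.8199 0.5233 0.8580 -0.8907 0.5424 -0.2355

o_n = [-1.2988, -1.1029, -0.1598]
J₁: ẑ×o_n = [1.1029, -1.2988, 0.0000], ω = ẑ
J2: z=[-0.9703, 0.2419, 0.0000] o=[-0.1427, -0.5725, 0.0700] → [-0.0556, -0.2229, 0.7943, -0.9703, 0.2419, 0.0000]
J3: z=[-0.0945, -0.3791, -0.9205] o=[-0.8130, -0.9461, 0.2927] → [0.0272, 0.4044, -0.1693, -0.0945, -0.3791, -0.9205]
J4: z=[0.3229, 0.8630, -0.3886] o=[-1.1144, -0.9217, 0.0964] → [-0.2914, 0.1543, 0.1006, 0.3229, 0.8630, -0.3886]
J5: z=[-0.8453, 0.4476, 0.2917] o=[-1.0235, -0.5701, -0.1795] → [0.1643, -0.0636, 0.5736, -0.8453, 0.4476, 0.2917]
V = J·q̇ = [-0.8199, 0.5233, 0.8580, -0.8907, 0.5424, -0.2355]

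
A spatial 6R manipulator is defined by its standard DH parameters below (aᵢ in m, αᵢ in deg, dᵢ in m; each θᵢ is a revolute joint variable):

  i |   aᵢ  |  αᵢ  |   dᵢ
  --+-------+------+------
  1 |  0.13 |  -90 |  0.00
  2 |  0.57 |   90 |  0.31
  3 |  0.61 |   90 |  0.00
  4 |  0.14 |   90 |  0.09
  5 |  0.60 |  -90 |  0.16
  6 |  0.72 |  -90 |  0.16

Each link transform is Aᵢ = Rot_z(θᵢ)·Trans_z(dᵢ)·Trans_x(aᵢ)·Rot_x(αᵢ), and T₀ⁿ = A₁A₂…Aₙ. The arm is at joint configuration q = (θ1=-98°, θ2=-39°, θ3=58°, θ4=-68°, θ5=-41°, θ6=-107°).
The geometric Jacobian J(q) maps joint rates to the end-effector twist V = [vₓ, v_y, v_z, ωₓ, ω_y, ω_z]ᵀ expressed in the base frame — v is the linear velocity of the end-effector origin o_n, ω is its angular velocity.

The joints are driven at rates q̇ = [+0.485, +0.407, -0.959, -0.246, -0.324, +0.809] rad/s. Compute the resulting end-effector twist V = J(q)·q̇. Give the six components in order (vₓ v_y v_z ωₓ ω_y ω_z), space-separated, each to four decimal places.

o_n = [0.2029, -1.1073, -0.2922]
J₁: ẑ×o_n = [1.1073, 0.2029, -0.0000], ω = ẑ
J2: z=[0.9903, -0.1392, 0.0000] o=[-0.0181, -0.1287, 0.0000] → [0.0407, 0.2893, -0.9383, 0.9903, -0.1392, 0.0000]
J3: z=[0.0876, 0.6232, 0.7771] o=[0.2272, -0.6105, 0.3587] → [-0.0195, 0.0381, -0.0283, 0.0876, 0.6232, 0.7771]
J4: z=[-0.6165, -0.5789, 0.5337] o=[0.7046, -0.9313, 0.5621] → [0.5885, -0.7944, -0.1819, -0.6165, -0.5789, 0.5337]
J5: z=[-0.7583, 0.2541, -0.6003] o=[0.6787, -1.0919, 0.5268] → [-0.2174, -0.3354, 0.1326, -0.7583, 0.2541, -0.6003]
J6: z=[-0.3262, -0.9452, 0.0120] o=[0.8960, -1.1742, -0.0491] → [0.2290, -0.0876, -0.6770, -0.3262, -0.9452, 0.0120]
V = J·q̇ = [0.6832, 0.4128, -0.9006, 0.4525, -1.3589, -0.1873]

0.6832 0.4128 -0.9006 0.4525 -1.3589 -0.1873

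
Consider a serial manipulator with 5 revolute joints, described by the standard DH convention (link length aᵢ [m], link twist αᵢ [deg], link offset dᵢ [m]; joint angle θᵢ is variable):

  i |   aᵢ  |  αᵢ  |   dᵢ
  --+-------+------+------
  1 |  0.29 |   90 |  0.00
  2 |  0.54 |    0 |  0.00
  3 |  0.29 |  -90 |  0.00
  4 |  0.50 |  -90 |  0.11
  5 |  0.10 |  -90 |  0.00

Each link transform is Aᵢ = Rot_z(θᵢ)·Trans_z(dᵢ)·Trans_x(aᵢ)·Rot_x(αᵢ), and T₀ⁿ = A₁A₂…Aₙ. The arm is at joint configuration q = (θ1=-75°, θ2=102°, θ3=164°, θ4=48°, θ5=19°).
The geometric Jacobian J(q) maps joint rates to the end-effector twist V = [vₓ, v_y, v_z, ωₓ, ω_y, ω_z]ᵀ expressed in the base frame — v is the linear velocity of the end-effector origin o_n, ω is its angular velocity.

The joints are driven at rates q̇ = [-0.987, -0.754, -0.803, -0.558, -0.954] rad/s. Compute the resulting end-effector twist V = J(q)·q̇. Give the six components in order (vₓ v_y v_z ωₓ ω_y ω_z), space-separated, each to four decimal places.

-0.4338 0.0609 -0.2339 0.7305 0.8232 -1.6553

o_n = [0.4804, -0.0856, -0.1634]
J₁: ẑ×o_n = [0.0856, 0.4804, -0.0000], ω = ẑ
J2: z=[-0.9659, -0.2588, 0.0000] o=[0.0751, -0.2801, 0.0000] → [0.0423, -0.1578, -0.0830, -0.9659, -0.2588, 0.0000]
J3: z=[-0.9659, -0.2588, 0.0000] o=[0.0460, -0.1717, 0.5282] → [0.1790, -0.6680, 0.0293, -0.9659, -0.2588, 0.0000]
J4: z=[0.2582, -0.9636, -0.0698] o=[0.0408, -0.1521, 0.2389] → [0.3923, 0.0732, 0.4408, 0.2582, -0.9636, -0.0698]
J5: z=[0.6597, 0.1231, 0.7413] o=[0.4220, -0.1394, -0.1025] → [-0.0474, 0.0834, 0.0283, 0.6597, 0.1231, 0.7413]
V = J·q̇ = [-0.4338, 0.0609, -0.2339, 0.7305, 0.8232, -1.6553]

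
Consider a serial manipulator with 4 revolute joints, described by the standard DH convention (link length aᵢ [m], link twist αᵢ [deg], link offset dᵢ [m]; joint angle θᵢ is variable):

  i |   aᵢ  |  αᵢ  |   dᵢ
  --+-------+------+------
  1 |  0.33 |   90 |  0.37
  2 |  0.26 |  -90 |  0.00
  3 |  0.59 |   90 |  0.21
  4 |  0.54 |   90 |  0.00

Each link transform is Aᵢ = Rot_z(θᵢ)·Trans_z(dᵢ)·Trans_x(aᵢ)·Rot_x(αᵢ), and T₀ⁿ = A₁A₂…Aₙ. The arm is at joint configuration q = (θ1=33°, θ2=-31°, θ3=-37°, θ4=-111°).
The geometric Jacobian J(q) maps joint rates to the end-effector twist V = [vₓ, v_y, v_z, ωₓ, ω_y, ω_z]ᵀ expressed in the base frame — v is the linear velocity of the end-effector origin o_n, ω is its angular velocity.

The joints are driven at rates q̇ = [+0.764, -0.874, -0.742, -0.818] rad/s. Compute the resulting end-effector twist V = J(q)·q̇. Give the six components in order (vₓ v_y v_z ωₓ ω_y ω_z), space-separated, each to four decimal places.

o_n = [0.6942, 0.1663, -0.1791]
J₁: ẑ×o_n = [-0.1663, 0.6942, 0.0000], ω = ẑ
J2: z=[0.5446, -0.8387, 0.0000] o=[0.2768, 0.1797, 0.3700] → [0.4605, 0.2991, 0.3428, 0.5446, -0.8387, 0.0000]
J3: z=[0.4319, 0.2805, 0.8572] o=[0.4637, 0.3011, 0.2361] → [-0.0009, 0.3770, -0.1229, 0.4319, 0.2805, 0.8572]
J4: z=[0.0023, -0.9507, 0.3100] o=[1.0865, 0.2822, 0.1734] → [0.3711, -0.1208, -0.3732, 0.0023, -0.9507, 0.3100]
V = J·q̇ = [-0.8324, 0.0881, 0.0969, -0.7984, 1.3026, -0.1256]

-0.8324 0.0881 0.0969 -0.7984 1.3026 -0.1256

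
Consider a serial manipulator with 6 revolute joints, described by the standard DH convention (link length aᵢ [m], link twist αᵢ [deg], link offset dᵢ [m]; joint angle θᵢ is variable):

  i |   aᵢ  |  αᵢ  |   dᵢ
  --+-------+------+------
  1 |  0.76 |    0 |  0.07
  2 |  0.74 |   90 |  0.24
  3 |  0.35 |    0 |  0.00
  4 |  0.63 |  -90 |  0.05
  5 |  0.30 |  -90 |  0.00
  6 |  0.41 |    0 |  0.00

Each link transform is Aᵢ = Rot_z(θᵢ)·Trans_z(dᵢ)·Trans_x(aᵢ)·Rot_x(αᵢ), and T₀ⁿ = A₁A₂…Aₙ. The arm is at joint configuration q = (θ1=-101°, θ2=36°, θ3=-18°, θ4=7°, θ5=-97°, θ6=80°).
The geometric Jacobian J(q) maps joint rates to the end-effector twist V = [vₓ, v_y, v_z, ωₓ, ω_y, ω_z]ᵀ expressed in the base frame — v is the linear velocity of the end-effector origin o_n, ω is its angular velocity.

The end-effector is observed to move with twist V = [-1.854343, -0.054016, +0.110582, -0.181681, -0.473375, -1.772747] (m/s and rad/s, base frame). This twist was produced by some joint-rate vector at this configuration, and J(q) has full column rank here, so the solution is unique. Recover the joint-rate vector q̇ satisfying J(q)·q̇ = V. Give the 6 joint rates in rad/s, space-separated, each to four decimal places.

-0.4930 -0.5430 -0.1450 0.4500 -0.6560 0.4900

o_n = [0.1392, -2.3456, -0.3061]
J₁: ẑ×o_n = [2.3456, 0.1392, -0.0000], ω = ẑ
J2: z=[0.0000, 0.0000, 1.0000] o=[-0.1450, -0.7460, 0.0700] → [1.5996, 0.2842, -0.0000, 0.0000, 0.0000, 1.0000]
J3: z=[-0.9063, -0.4226, 0.0000] o=[0.1677, -1.4167, 0.3100] → [0.2604, -0.5584, 0.8298, -0.9063, -0.4226, 0.0000]
J4: z=[-0.9063, -0.4226, 0.0000] o=[0.3084, -1.7184, 0.2018] → [0.2147, -0.4603, 0.4970, -0.9063, -0.4226, 0.0000]
J5: z=[0.0806, -0.1729, 0.9816] o=[0.5244, -2.3000, 0.0816] → [0.1118, -0.3469, -0.0703, 0.0806, -0.1729, 0.9816]
J6: z=[0.3013, -0.9345, -0.1894] o=[0.2394, -2.3933, 0.0886] → [0.3779, 0.1379, -0.0793, 0.3013, -0.9345, -0.1894]
q̇ = J⁺·V = [-0.4930, -0.5430, -0.1450, 0.4500, -0.6560, 0.4900]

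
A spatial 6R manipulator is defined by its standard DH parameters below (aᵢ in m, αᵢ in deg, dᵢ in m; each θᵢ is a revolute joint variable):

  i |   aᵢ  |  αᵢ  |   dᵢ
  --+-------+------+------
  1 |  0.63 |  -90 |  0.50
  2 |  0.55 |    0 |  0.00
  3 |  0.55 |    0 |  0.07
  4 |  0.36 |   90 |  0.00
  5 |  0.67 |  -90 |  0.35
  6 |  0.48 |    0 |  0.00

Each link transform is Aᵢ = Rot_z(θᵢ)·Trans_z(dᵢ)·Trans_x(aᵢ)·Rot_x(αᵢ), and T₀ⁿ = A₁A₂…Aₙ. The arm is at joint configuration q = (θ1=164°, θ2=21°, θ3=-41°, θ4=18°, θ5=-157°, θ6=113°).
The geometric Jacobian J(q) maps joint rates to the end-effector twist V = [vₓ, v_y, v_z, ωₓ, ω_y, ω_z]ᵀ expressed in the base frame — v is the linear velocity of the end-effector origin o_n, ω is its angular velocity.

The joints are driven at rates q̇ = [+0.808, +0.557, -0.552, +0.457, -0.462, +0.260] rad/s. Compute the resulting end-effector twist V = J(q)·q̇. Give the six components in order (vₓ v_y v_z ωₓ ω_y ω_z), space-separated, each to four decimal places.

-0.3823 -1.4781 -0.2019 -0.1745 -0.1816 0.3498

o_n = [-1.4856, 0.5493, 0.3963]
J₁: ẑ×o_n = [-0.5493, -1.4856, 0.0000], ω = ẑ
J2: z=[-0.2756, -0.9613, 0.0000] o=[-0.6056, 0.1737, 0.5000] → [0.0997, -0.0286, -0.9495, -0.2756, -0.9613, 0.0000]
J3: z=[-0.2756, -0.9613, 0.0000] o=[-1.0992, 0.3152, 0.3029] → [-0.0898, 0.0257, -0.4360, -0.2756, -0.9613, 0.0000]
J4: z=[-0.2756, -0.9613, 0.0000] o=[-1.6153, 0.3904, 0.4910] → [0.0911, -0.0261, 0.0808, -0.2756, -0.9613, 0.0000]
J5: z=[0.0335, -0.0096, 0.9994] o=[-1.9611, 0.4895, 0.5036] → [-0.0587, 0.4788, 0.0066, 0.0335, -0.0096, 0.9994]
J6: z=[-0.1216, 0.9925, 0.0136] o=[-1.2847, 0.5679, 0.8318] → [-0.4320, -0.0557, 0.2016, -0.1216, 0.9925, 0.0136]
V = J·q̇ = [-0.3823, -1.4781, -0.2019, -0.1745, -0.1816, 0.3498]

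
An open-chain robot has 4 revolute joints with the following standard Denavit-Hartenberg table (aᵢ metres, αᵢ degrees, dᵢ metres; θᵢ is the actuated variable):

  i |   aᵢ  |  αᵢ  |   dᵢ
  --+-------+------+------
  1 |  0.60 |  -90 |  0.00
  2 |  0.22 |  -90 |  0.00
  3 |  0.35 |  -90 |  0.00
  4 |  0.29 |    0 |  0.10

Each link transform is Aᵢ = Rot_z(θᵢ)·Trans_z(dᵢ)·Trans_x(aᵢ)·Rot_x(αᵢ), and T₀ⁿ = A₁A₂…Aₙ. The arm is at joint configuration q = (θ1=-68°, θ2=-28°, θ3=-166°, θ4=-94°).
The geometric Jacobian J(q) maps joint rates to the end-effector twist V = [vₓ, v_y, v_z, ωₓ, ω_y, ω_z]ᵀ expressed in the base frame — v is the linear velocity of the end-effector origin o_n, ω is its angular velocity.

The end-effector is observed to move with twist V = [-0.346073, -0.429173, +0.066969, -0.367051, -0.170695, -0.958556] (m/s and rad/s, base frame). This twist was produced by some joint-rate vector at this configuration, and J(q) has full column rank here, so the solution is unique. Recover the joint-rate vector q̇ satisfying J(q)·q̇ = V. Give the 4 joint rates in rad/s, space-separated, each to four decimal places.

o_n = [0.4145, -0.5540, -0.2910]
J₁: ẑ×o_n = [0.5540, 0.4145, -0.0000], ω = ẑ
J2: z=[0.9272, 0.3746, 0.0000] o=[0.2248, -0.5563, 0.0000] → [-0.1090, 0.2698, -0.0689, 0.9272, 0.3746, 0.0000]
J3: z=[0.1759, -0.4353, -0.8829] o=[0.2975, -0.7364, 0.1033] → [0.3327, -0.0339, 0.0830, 0.1759, -0.4353, -0.8829]
J4: z=[0.9797, 0.1654, 0.1136] o=[0.2637, -0.4267, -0.0562] → [-0.0244, 0.2472, -0.1496, 0.9797, 0.1654, 0.1136]
q̇ = J⁺·V = [-0.7680, -0.1190, 0.1780, -0.2940]

-0.7680 -0.1190 0.1780 -0.2940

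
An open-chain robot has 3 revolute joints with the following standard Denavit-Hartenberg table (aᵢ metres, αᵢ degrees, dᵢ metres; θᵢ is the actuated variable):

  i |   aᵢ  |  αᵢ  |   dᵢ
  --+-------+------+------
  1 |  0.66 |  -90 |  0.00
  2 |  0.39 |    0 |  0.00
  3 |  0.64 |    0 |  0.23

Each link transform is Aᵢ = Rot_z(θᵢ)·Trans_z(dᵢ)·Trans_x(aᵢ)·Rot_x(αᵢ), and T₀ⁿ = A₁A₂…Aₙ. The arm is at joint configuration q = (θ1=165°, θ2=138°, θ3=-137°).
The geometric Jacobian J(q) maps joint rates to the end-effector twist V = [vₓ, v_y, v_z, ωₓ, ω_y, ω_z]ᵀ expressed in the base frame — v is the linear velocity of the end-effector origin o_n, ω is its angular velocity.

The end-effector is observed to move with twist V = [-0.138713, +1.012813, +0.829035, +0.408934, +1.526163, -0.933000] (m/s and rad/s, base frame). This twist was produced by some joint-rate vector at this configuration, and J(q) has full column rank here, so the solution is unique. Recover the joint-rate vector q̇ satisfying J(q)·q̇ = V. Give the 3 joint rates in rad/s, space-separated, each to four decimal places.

-0.9330 -0.6280 -0.9520

o_n = [-1.0352, 0.0393, -0.2721]
J₁: ẑ×o_n = [-0.0393, -1.0352, 0.0000], ω = ẑ
J2: z=[-0.2588, -0.9659, 0.0000] o=[-0.6375, 0.1708, 0.0000] → [0.2629, -0.0704, -0.3501, -0.2588, -0.9659, 0.0000]
J3: z=[-0.2588, -0.9659, 0.0000] o=[-0.3576, 0.0958, -0.2610] → [0.0108, -0.0029, -0.6399, -0.2588, -0.9659, 0.0000]
q̇ = J⁺·V = [-0.9330, -0.6280, -0.9520]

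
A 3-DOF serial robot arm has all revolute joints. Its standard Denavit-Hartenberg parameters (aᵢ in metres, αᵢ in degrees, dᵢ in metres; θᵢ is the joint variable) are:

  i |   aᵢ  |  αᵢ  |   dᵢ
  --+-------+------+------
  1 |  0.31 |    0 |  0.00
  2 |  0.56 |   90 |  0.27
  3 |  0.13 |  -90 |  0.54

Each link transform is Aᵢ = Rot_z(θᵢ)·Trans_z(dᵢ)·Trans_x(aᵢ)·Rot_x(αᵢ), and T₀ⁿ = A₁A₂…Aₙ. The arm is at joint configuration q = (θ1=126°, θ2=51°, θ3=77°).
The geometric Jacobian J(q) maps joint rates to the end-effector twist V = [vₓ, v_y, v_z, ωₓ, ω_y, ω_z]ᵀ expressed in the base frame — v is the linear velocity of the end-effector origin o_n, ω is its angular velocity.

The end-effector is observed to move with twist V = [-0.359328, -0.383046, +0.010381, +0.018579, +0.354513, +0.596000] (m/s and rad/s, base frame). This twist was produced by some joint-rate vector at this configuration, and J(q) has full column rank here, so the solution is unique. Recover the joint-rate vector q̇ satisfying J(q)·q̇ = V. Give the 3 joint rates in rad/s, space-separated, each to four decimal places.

0.2570 0.3390 0.3550

o_n = [-0.7424, 0.8209, 0.3967]
J₁: ẑ×o_n = [-0.8209, -0.7424, 0.0000], ω = ẑ
J2: z=[0.0000, 0.0000, 1.0000] o=[-0.1822, 0.2508, 0.0000] → [-0.5701, -0.5602, 0.0000, 0.0000, 0.0000, 1.0000]
J3: z=[0.0523, 0.9986, 0.0000] o=[-0.7414, 0.2801, 0.2700] → [0.1265, -0.0066, 0.0292, 0.0523, 0.9986, 0.0000]
q̇ = J⁺·V = [0.2570, 0.3390, 0.3550]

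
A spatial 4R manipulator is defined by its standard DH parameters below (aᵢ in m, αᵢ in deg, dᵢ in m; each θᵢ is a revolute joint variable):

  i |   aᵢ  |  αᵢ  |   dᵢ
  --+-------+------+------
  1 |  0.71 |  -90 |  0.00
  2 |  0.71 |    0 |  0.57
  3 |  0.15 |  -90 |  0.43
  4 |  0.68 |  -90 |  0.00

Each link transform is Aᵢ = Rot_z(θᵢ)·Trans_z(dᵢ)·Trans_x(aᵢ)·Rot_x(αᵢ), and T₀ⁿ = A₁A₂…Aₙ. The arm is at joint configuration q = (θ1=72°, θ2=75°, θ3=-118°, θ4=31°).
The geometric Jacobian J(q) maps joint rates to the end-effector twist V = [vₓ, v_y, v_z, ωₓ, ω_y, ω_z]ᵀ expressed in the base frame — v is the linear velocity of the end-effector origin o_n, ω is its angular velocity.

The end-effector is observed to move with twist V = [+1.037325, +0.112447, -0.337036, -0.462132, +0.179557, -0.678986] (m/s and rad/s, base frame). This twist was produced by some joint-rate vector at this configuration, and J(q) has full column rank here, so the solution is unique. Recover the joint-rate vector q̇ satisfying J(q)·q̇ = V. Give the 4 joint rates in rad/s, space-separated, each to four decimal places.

o_n = [-0.1762, 1.5606, -0.1860]
J₁: ẑ×o_n = [-1.5606, -0.1762, 0.0000], ω = ẑ
J2: z=[-0.9511, 0.3090, 0.0000] o=[0.2194, 0.6753, 0.0000] → [-0.0575, -0.1769, -0.7198, -0.9511, 0.3090, 0.0000]
J3: z=[-0.9511, 0.3090, 0.0000] o=[-0.2659, 1.0262, -0.6858] → [0.1545, 0.4754, -0.5360, -0.9511, 0.3090, 0.0000]
J4: z=[0.2107, 0.6486, -0.7314] o=[-0.6410, 1.2634, -0.5835] → [0.4752, -0.4237, -0.2389, 0.2107, 0.6486, -0.7314]
q̇ = J⁺·V = [-0.6490, 0.3370, 0.1580, 0.0410]

-0.6490 0.3370 0.1580 0.0410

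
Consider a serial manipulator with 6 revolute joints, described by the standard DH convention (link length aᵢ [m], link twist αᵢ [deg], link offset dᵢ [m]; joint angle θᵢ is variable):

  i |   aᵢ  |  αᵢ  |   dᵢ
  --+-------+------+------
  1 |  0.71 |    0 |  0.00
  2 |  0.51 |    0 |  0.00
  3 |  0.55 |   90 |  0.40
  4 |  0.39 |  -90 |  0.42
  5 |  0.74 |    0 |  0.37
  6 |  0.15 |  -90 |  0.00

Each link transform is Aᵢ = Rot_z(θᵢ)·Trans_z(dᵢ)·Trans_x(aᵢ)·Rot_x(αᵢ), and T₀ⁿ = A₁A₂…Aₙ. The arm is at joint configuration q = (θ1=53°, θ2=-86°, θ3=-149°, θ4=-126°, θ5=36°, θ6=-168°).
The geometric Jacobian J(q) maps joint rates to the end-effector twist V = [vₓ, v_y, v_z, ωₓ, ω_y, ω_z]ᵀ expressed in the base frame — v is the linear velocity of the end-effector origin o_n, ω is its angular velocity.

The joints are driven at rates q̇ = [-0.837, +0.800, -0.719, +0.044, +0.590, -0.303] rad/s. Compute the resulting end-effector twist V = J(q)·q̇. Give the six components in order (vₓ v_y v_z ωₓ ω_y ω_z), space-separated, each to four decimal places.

0.3614 -0.4470 0.1719 -0.2305 0.0521 -0.9247

o_n = [0.5314, 0.3971, -0.5361]
J₁: ẑ×o_n = [-0.3971, 0.5314, 0.0000], ω = ẑ
J2: z=[0.0000, 0.0000, 1.0000] o=[0.4273, 0.5670, 0.0000] → [0.1699, 0.1041, -0.0000, 0.0000, 0.0000, 1.0000]
J3: z=[0.0000, 0.0000, 1.0000] o=[0.8550, 0.2893, 0.0000] → [-0.1079, -0.3236, 0.0000, 0.0000, 0.0000, 1.0000]
J4: z=[0.0349, 0.9994, 0.0000] o=[0.3053, 0.3085, 0.4000] → [-0.9356, 0.0327, -0.2228, 0.0349, 0.9994, 0.0000]
J5: z=[-0.8085, 0.0282, -0.5878] o=[0.5491, 0.7202, 0.0845] → [-0.2074, -0.4914, 0.2617, -0.8085, 0.0282, -0.5878]
J6: z=[-0.8085, 0.0282, -0.5878] o=[0.5864, 0.2837, -0.6173] → [0.0690, 0.0980, -0.0902, -0.8085, 0.0282, -0.5878]
V = J·q̇ = [0.3614, -0.4470, 0.1719, -0.2305, 0.0521, -0.9247]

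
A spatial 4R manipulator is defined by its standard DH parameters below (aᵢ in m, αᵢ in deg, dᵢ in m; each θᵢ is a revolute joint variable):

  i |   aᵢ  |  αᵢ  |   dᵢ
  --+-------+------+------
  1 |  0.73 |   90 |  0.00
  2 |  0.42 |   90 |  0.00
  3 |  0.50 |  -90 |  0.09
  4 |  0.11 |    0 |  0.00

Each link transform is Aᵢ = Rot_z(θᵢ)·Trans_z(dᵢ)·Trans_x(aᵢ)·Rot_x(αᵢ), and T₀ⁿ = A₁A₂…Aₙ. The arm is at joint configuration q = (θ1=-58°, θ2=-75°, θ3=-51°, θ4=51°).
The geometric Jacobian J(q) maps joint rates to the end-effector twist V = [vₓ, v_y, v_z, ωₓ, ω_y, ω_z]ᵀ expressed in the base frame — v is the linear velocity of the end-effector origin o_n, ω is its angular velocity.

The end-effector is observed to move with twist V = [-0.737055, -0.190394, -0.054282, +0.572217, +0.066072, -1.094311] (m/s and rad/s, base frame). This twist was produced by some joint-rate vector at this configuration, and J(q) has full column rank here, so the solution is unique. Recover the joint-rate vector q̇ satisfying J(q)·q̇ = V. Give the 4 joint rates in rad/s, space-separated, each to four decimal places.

-0.8170 -0.7890 -0.1670 0.4270

o_n = [0.8664, -0.5518, -0.7529]
J₁: ẑ×o_n = [0.5518, 0.8664, -0.0000], ω = ẑ
J2: z=[-0.8480, -0.5299, 0.0000] o=[0.3868, -0.6191, 0.0000] → [0.3990, -0.6385, 0.1971, -0.8480, -0.5299, 0.0000]
J3: z=[-0.5119, 0.8192, -0.2588] o=[0.4444, -0.7113, -0.4057] → [-0.2431, -0.2869, -0.4273, -0.5119, 0.8192, -0.2588]
J4: z=[-0.4271, -0.5041, -0.7507] o=[0.7711, -0.5007, -0.7329] → [-0.0283, -0.0801, 0.0699, -0.4271, -0.5041, -0.7507]
q̇ = J⁺·V = [-0.8170, -0.7890, -0.1670, 0.4270]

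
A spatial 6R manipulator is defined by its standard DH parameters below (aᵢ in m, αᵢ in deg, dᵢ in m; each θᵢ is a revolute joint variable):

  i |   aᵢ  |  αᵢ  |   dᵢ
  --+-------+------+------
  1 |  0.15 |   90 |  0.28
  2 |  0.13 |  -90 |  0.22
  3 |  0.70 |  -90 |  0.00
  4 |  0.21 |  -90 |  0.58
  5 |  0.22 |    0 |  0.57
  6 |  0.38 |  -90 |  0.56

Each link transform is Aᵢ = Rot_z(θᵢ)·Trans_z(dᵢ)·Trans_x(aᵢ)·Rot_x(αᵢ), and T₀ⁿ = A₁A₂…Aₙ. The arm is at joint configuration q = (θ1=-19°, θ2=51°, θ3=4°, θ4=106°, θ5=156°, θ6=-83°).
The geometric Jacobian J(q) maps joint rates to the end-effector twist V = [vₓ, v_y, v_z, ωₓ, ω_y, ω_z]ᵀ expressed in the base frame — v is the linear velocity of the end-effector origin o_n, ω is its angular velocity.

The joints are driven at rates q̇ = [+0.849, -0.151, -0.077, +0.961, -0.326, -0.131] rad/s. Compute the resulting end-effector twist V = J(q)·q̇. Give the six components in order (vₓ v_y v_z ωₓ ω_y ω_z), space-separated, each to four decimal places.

o_n = [-0.2189, -0.0541, 0.1724]
J₁: ẑ×o_n = [0.0541, -0.2189, 0.0000], ω = ẑ
J2: z=[-0.3256, -0.9455, 0.0000] o=[0.1418, -0.0488, 0.2800] → [0.1017, -0.0350, -0.3393, -0.3256, -0.9455, 0.0000]
J3: z=[-0.7348, 0.2530, 0.6293] o=[0.1476, -0.2835, 0.3810] → [-0.1971, -0.3839, -0.0758, -0.7348, 0.2530, 0.6293]
J4: z=[0.2833, 0.9575, -0.0542] o=[0.5790, -0.3804, 0.9237] → [-0.7017, 0.2561, 0.8564, 0.2833, 0.9575, -0.0542]
J5: z=[-0.7950, 0.2028, -0.5718] o=[0.8559, 0.1319, 0.7204] → [-0.2175, 0.1789, 0.3659, -0.7950, 0.2028, -0.5718]
J6: z=[-0.7950, 0.2028, -0.5718] o=[0.2696, 0.2030, 0.5638] → [-0.2264, -0.0319, 0.3035, -0.7950, 0.2028, -0.5718]
V = J·q̇ = [-0.5280, 0.0409, 0.7210, 0.7413, 0.9508, 1.0097]

-0.5280 0.0409 0.7210 0.7413 0.9508 1.0097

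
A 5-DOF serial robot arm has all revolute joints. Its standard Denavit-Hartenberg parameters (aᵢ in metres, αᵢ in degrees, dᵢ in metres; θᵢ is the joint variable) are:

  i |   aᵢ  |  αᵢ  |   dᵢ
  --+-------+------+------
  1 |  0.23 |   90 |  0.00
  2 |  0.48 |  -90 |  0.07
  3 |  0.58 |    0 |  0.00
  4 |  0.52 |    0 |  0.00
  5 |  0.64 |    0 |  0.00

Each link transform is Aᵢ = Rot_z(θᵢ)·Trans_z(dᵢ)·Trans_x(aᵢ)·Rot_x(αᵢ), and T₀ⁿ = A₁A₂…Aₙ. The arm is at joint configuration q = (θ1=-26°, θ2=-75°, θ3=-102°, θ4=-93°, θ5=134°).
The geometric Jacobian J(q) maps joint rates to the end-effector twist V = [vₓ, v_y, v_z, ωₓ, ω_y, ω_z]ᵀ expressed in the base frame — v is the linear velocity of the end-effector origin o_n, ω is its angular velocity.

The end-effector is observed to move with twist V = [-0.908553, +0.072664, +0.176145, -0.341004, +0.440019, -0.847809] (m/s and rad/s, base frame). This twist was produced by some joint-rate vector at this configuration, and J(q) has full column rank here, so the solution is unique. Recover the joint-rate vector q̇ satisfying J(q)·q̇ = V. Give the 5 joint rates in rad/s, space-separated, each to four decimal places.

o_n = [-0.2201, -1.0748, -0.1617]
J₁: ẑ×o_n = [1.0748, -0.2201, 0.0000], ω = ẑ
J2: z=[-0.4384, -0.8988, 0.0000] o=[0.2067, -0.1008, 0.0000] → [0.1453, -0.0709, 0.0433, -0.4384, -0.8988, 0.0000]
J3: z=[0.8682, -0.4234, 0.2588] o=[0.2877, -0.2182, -0.4636] → [0.0938, -0.3936, -0.9587, 0.8682, -0.4234, 0.2588]
J4: z=[0.8682, -0.4234, 0.2588] o=[0.0109, -0.7144, -0.3472] → [0.0147, -0.2208, -0.4107, 0.8682, -0.4234, 0.2588]
J5: z=[0.8682, -0.4234, 0.2588] o=[-0.0469, -0.5365, 0.1380] → [0.2662, 0.2154, -0.5407, 0.8682, -0.4234, 0.2588]
q̇ = J⁺·V = [-0.7140, -0.2460, 0.1500, -0.2310, -0.4360]

-0.7140 -0.2460 0.1500 -0.2310 -0.4360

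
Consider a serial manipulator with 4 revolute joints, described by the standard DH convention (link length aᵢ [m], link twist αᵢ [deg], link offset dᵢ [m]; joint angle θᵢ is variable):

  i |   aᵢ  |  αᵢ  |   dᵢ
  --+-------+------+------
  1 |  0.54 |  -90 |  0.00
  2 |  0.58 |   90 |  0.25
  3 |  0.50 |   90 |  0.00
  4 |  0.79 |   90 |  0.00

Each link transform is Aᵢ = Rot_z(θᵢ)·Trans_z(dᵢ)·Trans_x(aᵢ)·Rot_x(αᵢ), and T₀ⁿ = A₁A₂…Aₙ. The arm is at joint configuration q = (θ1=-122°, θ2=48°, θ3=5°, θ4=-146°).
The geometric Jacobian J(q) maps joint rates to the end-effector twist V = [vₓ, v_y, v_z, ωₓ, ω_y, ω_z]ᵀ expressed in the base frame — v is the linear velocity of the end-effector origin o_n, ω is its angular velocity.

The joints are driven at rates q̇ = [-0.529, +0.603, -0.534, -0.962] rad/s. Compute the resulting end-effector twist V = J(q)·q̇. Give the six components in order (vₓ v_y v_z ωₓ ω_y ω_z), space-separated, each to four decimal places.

-0.1505 0.1692 0.7678 1.5641 -0.4433 -0.8240

o_n = [-0.0626, -0.5464, -0.6119]
J₁: ẑ×o_n = [0.5464, -0.0626, 0.0000], ω = ẑ
J2: z=[0.8480, -0.5299, 0.0000] o=[-0.2862, -0.4579, 0.0000] → [0.3243, 0.5189, 0.0435, 0.8480, -0.5299, 0.0000]
J3: z=[-0.3938, -0.6302, 0.6691] o=[-0.2798, -0.9195, -0.4310] → [-0.1357, 0.0741, -0.0100, -0.3938, -0.6302, 0.6691]
J4: z=[-0.8757, 0.4784, -0.0648] o=[-0.4195, -1.2253, -0.8012] → [0.1345, 0.1426, -0.7653, -0.8757, 0.4784, -0.0648]
V = J·q̇ = [-0.1505, 0.1692, 0.7678, 1.5641, -0.4433, -0.8240]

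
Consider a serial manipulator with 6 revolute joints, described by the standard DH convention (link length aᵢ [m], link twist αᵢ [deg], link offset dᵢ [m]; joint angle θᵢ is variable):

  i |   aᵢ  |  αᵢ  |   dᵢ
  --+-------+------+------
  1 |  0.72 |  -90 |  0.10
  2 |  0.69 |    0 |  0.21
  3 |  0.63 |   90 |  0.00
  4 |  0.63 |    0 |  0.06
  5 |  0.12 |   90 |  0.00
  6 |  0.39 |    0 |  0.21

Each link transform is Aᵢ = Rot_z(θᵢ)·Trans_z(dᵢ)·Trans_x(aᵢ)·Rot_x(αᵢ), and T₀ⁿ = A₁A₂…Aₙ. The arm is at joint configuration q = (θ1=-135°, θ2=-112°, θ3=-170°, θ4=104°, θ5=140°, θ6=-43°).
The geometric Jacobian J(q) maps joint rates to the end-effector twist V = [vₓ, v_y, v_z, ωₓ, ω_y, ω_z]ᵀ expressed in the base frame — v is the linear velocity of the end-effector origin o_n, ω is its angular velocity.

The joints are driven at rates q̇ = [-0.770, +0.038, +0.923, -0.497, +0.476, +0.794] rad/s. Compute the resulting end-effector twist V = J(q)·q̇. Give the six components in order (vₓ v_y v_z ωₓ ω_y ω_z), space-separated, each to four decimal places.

o_n = [0.1881, -0.5885, 0.5882]
J₁: ẑ×o_n = [0.5885, 0.1881, -0.0000], ω = ẑ
J2: z=[0.7071, -0.7071, 0.0000] o=[-0.5091, -0.5091, 0.1000] → [-0.3452, -0.3452, 0.4368, 0.7071, -0.7071, 0.0000]
J3: z=[0.7071, -0.7071, 0.0000] o=[-0.1779, -0.4748, 0.7398] → [0.1072, 0.1072, 0.1784, 0.7071, -0.7071, 0.0000]
J4: z=[-0.6917, -0.6917, 0.2079] o=[-0.2705, -0.5675, 0.1235] → [-0.3170, 0.4167, 0.3317, -0.6917, -0.6917, 0.2079]
J5: z=[-0.6917, -0.6917, 0.2079] o=[0.1427, -1.0188, 0.2851] → [-0.2991, 0.2191, -0.2662, -0.6917, -0.6917, 0.2079]
J6: z=[0.4421, -0.1778, 0.8792] o=[0.0741, -0.9348, 0.3365] → [-0.3492, -0.0111, 0.1734, 0.4421, -0.1778, 0.8792]
V = J·q̇ = [-0.6294, -0.1706, 0.0273, 1.0451, -0.8062, -0.0763]

-0.6294 -0.1706 0.0273 1.0451 -0.8062 -0.0763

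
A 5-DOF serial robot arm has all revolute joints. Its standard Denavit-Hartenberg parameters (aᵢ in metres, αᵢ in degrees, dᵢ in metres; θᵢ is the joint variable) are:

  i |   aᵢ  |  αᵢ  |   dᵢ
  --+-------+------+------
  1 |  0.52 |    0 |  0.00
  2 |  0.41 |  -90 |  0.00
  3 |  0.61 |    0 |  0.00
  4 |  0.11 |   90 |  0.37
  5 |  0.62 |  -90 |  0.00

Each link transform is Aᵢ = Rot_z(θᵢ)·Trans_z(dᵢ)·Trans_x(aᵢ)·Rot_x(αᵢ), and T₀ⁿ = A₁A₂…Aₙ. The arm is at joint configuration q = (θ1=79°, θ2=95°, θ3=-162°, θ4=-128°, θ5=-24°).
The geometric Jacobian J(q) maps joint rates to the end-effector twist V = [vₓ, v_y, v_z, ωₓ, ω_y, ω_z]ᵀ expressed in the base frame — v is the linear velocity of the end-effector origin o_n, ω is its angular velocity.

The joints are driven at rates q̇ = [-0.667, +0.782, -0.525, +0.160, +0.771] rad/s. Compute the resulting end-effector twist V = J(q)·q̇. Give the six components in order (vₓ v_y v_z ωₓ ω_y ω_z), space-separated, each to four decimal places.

0.1091 -0.4880 -0.4028 -0.6824 0.4387 0.3787

o_n = [0.0260, 0.3997, -0.4471]
J₁: ẑ×o_n = [-0.3997, 0.0260, 0.0000], ω = ẑ
J2: z=[0.0000, 0.0000, 1.0000] o=[0.0992, 0.5104, 0.0000] → [0.1108, -0.0732, 0.0000, 0.0000, 0.0000, 1.0000]
J3: z=[-0.1045, -0.9945, 0.0000] o=[-0.3085, 0.5533, 0.0000] → [0.4447, -0.0467, 0.3488, -0.1045, -0.9945, 0.0000]
J4: z=[-0.1045, -0.9945, 0.0000] o=[0.2684, 0.4927, 0.1885] → [0.6321, -0.0664, -0.2313, -0.1045, -0.9945, 0.0000]
J5: z=[-0.9345, 0.0982, 0.3420] o=[0.1923, 0.1286, 0.0851] → [-0.1450, -0.5543, -0.2370, -0.9345, 0.0982, 0.3420]
V = J·q̇ = [0.1091, -0.4880, -0.4028, -0.6824, 0.4387, 0.3787]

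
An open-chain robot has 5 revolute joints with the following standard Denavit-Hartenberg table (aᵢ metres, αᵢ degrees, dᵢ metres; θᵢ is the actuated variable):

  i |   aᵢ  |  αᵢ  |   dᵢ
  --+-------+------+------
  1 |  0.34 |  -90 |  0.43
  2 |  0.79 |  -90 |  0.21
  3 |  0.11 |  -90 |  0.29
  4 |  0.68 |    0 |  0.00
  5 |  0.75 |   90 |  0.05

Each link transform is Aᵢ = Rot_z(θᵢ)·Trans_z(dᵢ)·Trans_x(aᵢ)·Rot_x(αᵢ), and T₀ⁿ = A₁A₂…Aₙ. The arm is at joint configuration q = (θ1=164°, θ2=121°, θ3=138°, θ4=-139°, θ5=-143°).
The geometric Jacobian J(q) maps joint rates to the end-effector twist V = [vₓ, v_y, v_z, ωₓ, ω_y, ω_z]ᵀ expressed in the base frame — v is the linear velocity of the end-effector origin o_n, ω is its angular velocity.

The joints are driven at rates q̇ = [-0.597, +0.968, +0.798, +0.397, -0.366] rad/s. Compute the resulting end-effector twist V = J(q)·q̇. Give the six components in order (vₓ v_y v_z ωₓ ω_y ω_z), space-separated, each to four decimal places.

o_n = [0.0270, -0.4370, -0.3747]
J₁: ẑ×o_n = [0.4370, 0.0270, -0.0000], ω = ẑ
J2: z=[-0.2756, -0.9613, 0.0000] o=[-0.3268, 0.0937, 0.4300] → [0.7735, -0.2218, 0.4864, -0.2756, -0.9613, 0.0000]
J3: z=[0.8240, -0.2363, 0.5150] o=[0.0064, -0.2203, -0.2472] → [0.1417, 0.1157, -0.1737, 0.8240, -0.2363, 0.5150]
J4: z=[-0.5361, -0.6194, 0.5736] o=[0.2252, -0.2065, -0.0277] → [0.3471, -0.2997, 0.0009, -0.5361, -0.6194, 0.5736]
J5: z=[-0.5361, -0.6194, 0.5736] o=[0.6869, -0.6961, -0.1249] → [0.0061, -0.5124, -0.5476, -0.5361, -0.6194, 0.5736]
V = J·q̇ = [0.7366, -0.0699, 0.5331, 0.3741, -1.1382, -0.1682]

0.7366 -0.0699 0.5331 0.3741 -1.1382 -0.1682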